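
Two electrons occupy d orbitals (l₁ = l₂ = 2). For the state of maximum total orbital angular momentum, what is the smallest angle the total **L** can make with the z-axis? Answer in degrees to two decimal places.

Angular momentum addition gives L = |l₁ − l₂|, …, l₁ + l₂.
L ∈ {0, 1, 2, 3, 4}.
The maximum is L = 4, with |L_tot| = ℏ√(4·5) = 2√5 ℏ.
The minimum angle with z is arccos(4/√20) ≈ 26.57°.

θ_min ≈ 26.57°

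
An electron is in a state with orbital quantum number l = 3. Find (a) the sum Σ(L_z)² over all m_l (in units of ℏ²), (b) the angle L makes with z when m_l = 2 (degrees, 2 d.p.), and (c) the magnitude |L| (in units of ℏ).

Σ m_l² = 28, so Σ(L_z)² = 28 ℏ².
For m_l = 2: cos θ = 2/√12, θ ≈ 54.74°.
|L| = ℏ√(3·4) = 2√3 ℏ ≈ 3.464ℏ.

Σ(L_z)² = 28 ℏ²; θ(m_l=2) ≈ 54.74°; |L| = 2√3 ℏ ≈ 3.464ℏ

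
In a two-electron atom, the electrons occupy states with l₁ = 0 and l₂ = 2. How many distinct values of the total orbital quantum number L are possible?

By the triangle rule, |l₁ − l₂| ≤ L ≤ l₁ + l₂.
L ∈ {2}.
That is 1 value.

1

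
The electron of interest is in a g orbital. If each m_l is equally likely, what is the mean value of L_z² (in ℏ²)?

For a g orbital, l = 4.
m_l runs from −4 to 4, i.e. {-4, -3, -2, -1, 0, 1, 2, 3, 4}.
⟨L_z²⟩ = ℏ²·(Σ m_l²)/(2l+1) = ℏ²·60/9 = 6.667ℏ².

⟨L_z²⟩ = 6.667 ℏ²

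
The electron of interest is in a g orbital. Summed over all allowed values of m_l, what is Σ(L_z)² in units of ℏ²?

G corresponds to l = 4.
The allowed m_l values are -4, -3, -2, -1, 0, 1, 2, 3, 4.
Summing m² from −4 to 4: Σ m_l² = 60.

Σ(L_z)² = 60 ℏ²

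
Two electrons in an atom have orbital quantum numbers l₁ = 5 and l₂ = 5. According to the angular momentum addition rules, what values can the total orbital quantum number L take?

By the triangle rule, |l₁ − l₂| ≤ L ≤ l₁ + l₂.
L ∈ {0, 1, 2, 3, 4, 5, 6, 7, 8, 9, 10}.

L = 0, 1, 2, 3, 4, 5, 6, 7, 8, 9, 10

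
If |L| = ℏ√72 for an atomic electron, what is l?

l = 8

|L| = ℏ√(l(l+1)), so l(l+1) = 72.
l² + l − 72 = 0 ⇒ l = 8.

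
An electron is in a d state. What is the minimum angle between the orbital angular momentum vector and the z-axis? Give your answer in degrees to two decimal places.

A d state has l = 2.
|L|² = l(l+1)ℏ² = 6ℏ², so |L| = √6 ℏ.
The smallest angle corresponds to the largest L_z, i.e. m_l = l = 2, giving L_z = 2ℏ.
cos θ_min = 2/√6, so θ_min ≈ 35.26°.

θ_min ≈ 35.26°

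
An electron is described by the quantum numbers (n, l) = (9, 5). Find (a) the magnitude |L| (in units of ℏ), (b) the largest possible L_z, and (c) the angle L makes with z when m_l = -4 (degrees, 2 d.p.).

|L| = √30 ℏ ≈ 5.477ℏ; L_z,max = 5ℏ; θ(m_l=-4) ≈ 136.91°

|L| = ℏ√(5·6) = √30 ℏ ≈ 5.477ℏ.
L_z,max = lℏ = 5ℏ.
For m_l = -4: cos θ = -4/√30, θ ≈ 136.91°.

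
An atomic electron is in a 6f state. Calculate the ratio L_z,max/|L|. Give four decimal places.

L_z,max/|L| = 0.8660

For 6f, l = 3.
|L| = 2√3 ℏ ≈ 3.4641ℏ, while L_z,max = lℏ = 3ℏ.
L_z,max/|L| = 3/√12 = 0.8660.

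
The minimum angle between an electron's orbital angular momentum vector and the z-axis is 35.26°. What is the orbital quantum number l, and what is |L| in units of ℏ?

l = 2, |L| = √6 ℏ ≈ 2.449ℏ

cos²θ_min = l/(l+1) = 0.6667.
Solving: l = 2.
Then |L| = ℏ√(2·3) = √6 ℏ.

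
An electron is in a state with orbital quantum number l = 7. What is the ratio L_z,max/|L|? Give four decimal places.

|L| = 2√14 ℏ ≈ 7.4833ℏ, while L_z,max = lℏ = 7ℏ.
L_z,max/|L| = 7/√56 = 0.9354.

L_z,max/|L| = 0.9354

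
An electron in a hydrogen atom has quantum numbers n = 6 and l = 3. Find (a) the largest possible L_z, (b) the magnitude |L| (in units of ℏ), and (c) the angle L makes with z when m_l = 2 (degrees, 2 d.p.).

L_z,max = lℏ = 3ℏ.
|L| = ℏ√(3·4) = 2√3 ℏ ≈ 3.464ℏ.
For m_l = 2: cos θ = 2/√12, θ ≈ 54.74°.

L_z,max = 3ℏ; |L| = 2√3 ℏ ≈ 3.464ℏ; θ(m_l=2) ≈ 54.74°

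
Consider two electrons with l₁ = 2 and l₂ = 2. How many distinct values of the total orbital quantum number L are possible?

By the triangle rule, |l₁ − l₂| ≤ L ≤ l₁ + l₂.
L ∈ {0, 1, 2, 3, 4}.
That is 5 values.

5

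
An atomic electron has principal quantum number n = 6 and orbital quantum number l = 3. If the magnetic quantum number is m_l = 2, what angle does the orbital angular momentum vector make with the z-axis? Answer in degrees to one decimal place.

|L| = √(l(l+1)) ℏ = 2√3 ℏ.
L_z = m_l ℏ = 2ℏ.
cos θ = L_z/|L| = 2/√12, so θ ≈ 54.7°.

θ ≈ 54.7°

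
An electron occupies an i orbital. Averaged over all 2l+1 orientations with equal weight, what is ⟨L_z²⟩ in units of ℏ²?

⟨L_z²⟩ = 14 ℏ²

An i state has l = 6.
The allowed m_l values are -6, -5, -4, -3, -2, -1, 0, 1, 2, 3, 4, 5, 6.
⟨L_z²⟩ = ℏ²·l(l+1)/3 = 14ℏ².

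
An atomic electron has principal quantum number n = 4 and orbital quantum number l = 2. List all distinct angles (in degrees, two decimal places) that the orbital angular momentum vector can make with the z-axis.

θ ∈ {35.26°, 65.91°, 90.00°, 114.09°, 144.74°}

|L| = √(l(l+1)) ℏ = √6 ℏ.
cos θ = m_l/√6 for each m_l ∈ {-2, -1, 0, 1, 2}.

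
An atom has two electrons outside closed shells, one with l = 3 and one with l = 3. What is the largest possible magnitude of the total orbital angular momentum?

By the triangle rule, |l₁ − l₂| ≤ L ≤ l₁ + l₂.
L ∈ {0, 1, 2, 3, 4, 5, 6}.
The largest magnitude corresponds to L = 6: |L_tot| = ℏ√(6·7) = √42 ℏ.

|L_tot|_max = √42 ℏ ≈ 6.481ℏ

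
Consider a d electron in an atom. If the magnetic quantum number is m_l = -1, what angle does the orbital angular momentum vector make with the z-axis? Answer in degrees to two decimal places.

θ ≈ 114.09°

For a d orbital, l = 2.
|L|² = l(l+1)ℏ² = 6ℏ², so |L| = √6 ℏ.
L_z = m_l ℏ = −1ℏ.
cos θ = L_z/|L| = -1/√6, so θ ≈ 114.09°.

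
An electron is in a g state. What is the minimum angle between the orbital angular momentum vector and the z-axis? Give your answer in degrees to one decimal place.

θ_min ≈ 26.6°

For a g orbital, l = 4.
|L|² = l(l+1)ℏ² = 20ℏ², so |L| = 2√5 ℏ.
The smallest angle corresponds to the largest L_z, i.e. m_l = l = 4, giving L_z = 4ℏ.
cos θ_min = 4/√20, so θ_min ≈ 26.6°.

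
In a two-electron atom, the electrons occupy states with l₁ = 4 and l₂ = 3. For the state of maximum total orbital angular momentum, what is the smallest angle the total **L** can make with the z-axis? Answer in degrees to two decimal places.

θ_min ≈ 20.70°

The total orbital quantum number L ranges from |l₁ − l₂| to l₁ + l₂ in integer steps.
So L can be 1, 2, 3, 4, 5, 6, 7.
The maximum is L = 7, with |L_tot| = ℏ√(7·8) = 2√14 ℏ.
The minimum angle with z is arccos(7/√56) ≈ 20.70°.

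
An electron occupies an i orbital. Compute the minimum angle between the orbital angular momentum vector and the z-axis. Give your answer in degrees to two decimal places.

θ_min ≈ 22.21°

An i state has l = 6.
|L| = ℏ√(l(l+1)) = √42 ℏ.
The smallest angle corresponds to the largest L_z, i.e. m_l = l = 6, giving L_z = 6ℏ.
cos θ_min = 6/√42, so θ_min ≈ 22.21°.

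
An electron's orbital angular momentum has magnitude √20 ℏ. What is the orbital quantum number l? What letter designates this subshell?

(|L|/ℏ)² = l(l+1) = 20.
The positive root is l = 4.

l = 4 (g orbital)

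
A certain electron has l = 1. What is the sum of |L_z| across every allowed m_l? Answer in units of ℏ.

The allowed m_l values are -1, 0, 1.
Σ|m_l| = l(l+1) = 2.

Σ|L_z| = 2 ℏ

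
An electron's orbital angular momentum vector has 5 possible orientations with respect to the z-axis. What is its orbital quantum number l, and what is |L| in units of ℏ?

5 = 2l + 1, so l = (5−1)/2 = 2.
|L| = ℏ√(l(l+1)) = ℏ√(2·3) = √6 ℏ.

l = 2, |L| = √6 ℏ ≈ 2.449ℏ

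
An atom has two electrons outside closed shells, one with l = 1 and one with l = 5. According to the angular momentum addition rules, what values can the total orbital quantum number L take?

L runs from |1 − 5| = 4 to 1 + 5 = 6.
Allowed values: L = 4, 5, 6.

L = 4, 5, 6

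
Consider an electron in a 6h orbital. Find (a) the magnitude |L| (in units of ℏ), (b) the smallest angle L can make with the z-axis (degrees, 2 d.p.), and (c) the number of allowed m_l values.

For 6h, l = 5.
|L| = ℏ√(5·6) = √30 ℏ ≈ 5.477ℏ.
cos θ_min = 5/√30, so θ_min ≈ 24.09°.
There are 2l+1 = 11 values of m_l.

|L| = √30 ℏ ≈ 5.477ℏ; θ_min ≈ 24.09°; 11 values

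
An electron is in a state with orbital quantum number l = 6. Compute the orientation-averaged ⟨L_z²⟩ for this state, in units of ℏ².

m_l ∈ {-6, -5, -4, -3, -2, -1, 0, 1, 2, 3, 4, 5, 6}.
⟨L_z²⟩ = ℏ²·l(l+1)/3 = 14ℏ².

⟨L_z²⟩ = 14 ℏ²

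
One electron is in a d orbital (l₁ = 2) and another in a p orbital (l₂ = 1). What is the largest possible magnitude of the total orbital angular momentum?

|L_tot|_max = 2√3 ℏ ≈ 3.464ℏ

Angular momentum addition gives L = |l₁ − l₂|, …, l₁ + l₂.
So L can be 1, 2, 3.
The largest magnitude corresponds to L = 3: |L_tot| = ℏ√(3·4) = 2√3 ℏ.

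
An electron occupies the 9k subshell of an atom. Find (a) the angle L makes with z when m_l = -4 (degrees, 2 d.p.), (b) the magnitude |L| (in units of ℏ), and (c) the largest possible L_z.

θ(m_l=-4) ≈ 122.31°; |L| = 2√14 ℏ ≈ 7.483ℏ; L_z,max = 7ℏ

The 9k subshell has l = 7.
For m_l = -4: cos θ = -4/√56, θ ≈ 122.31°.
|L| = ℏ√(7·8) = 2√14 ℏ ≈ 7.483ℏ.
L_z,max = lℏ = 7ℏ.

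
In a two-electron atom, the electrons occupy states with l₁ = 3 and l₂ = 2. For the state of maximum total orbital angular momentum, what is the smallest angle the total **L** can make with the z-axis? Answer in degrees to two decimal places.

θ_min ≈ 24.09°

By the triangle rule, |l₁ − l₂| ≤ L ≤ l₁ + l₂.
L ∈ {1, 2, 3, 4, 5}.
The maximum is L = 5, with |L_tot| = ℏ√(5·6) = √30 ℏ.
The minimum angle with z is arccos(5/√30) ≈ 24.09°.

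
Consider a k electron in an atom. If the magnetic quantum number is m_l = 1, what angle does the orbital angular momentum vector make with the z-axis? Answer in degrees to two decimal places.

A k state has l = 7.
|L| = √(l(l+1)) ℏ = 2√14 ℏ.
L_z = m_l ℏ = 1ℏ.
cos θ = L_z/|L| = 1/√56, so θ ≈ 82.32°.

θ ≈ 82.32°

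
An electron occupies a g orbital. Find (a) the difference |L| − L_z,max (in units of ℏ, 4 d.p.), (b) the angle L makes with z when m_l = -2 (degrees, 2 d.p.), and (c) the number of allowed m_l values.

|L|−L_z,max ≈ 0.4721ℏ; θ(m_l=-2) ≈ 116.57°; 9 values

A g state has l = 4.
|L| − L_z,max = (2√5 − 4)ℏ ≈ 0.4721ℏ.
For m_l = -2: cos θ = -2/√20, θ ≈ 116.57°.
There are 2l+1 = 9 values of m_l.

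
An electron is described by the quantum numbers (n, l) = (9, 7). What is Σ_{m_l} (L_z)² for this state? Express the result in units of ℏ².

Σ(L_z)² = 280 ℏ²

m_l runs from −7 to 7, i.e. {-7, -6, -5, -4, -3, -2, -1, 0, 1, 2, 3, 4, 5, 6, 7}.
Σ m_l² = l(l+1)(2l+1)/3 = 7·8·15/3 = 280.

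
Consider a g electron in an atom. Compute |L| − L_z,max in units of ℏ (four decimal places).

|L| − L_z,max ≈ 0.4721ℏ

The letter g corresponds to l = 4.
|L| = 2√5 ℏ ≈ 4.4721ℏ, while L_z,max = lℏ = 4ℏ.
The difference is (2√5 − 4)ℏ ≈ 0.4721ℏ.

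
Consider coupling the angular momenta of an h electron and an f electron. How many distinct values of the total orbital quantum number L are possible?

7

L runs from |5 − 3| = 2 to 5 + 3 = 8.
Allowed values: L = 2, 3, 4, 5, 6, 7, 8.
That is 7 values.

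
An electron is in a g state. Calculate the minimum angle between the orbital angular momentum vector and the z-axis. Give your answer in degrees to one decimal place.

θ_min ≈ 26.6°

G corresponds to l = 4.
|L| = ℏ√(l(l+1)) = 2√5 ℏ.
The smallest angle corresponds to the largest L_z, i.e. m_l = l = 4, giving L_z = 4ℏ.
cos θ_min = 4/√20, so θ_min ≈ 26.6°.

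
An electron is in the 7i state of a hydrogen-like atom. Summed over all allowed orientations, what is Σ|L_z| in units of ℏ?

7i means n = 7, l = 6.
m_l runs from −6 to 6, i.e. {-6, -5, -4, -3, -2, -1, 0, 1, 2, 3, 4, 5, 6}.
Σ|m_l| = 2·6(6+1)/2 = 42.

Σ|L_z| = 42 ℏ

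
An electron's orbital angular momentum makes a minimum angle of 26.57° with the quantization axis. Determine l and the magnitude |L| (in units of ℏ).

l = 4, |L| = 2√5 ℏ ≈ 4.472ℏ

cos²θ_min = l/(l+1) = 0.7999.
Solving: l = 4.
Then |L| = ℏ√(4·5) = 2√5 ℏ.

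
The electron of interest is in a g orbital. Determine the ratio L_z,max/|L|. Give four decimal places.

L_z,max/|L| = 0.8944

The letter g corresponds to l = 4.
|L| = 2√5 ℏ ≈ 4.4721ℏ, while L_z,max = lℏ = 4ℏ.
L_z,max/|L| = 4/√20 = 0.8944.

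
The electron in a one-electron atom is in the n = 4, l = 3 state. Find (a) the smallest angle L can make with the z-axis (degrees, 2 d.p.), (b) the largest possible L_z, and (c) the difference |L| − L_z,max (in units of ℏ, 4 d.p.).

θ_min ≈ 30.00°; L_z,max = 3ℏ; |L|−L_z,max ≈ 0.4641ℏ

cos θ_min = 3/√12, so θ_min ≈ 30.00°.
L_z,max = lℏ = 3ℏ.
|L| − L_z,max = (2√3 − 3)ℏ ≈ 0.4641ℏ.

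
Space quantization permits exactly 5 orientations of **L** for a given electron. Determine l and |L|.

2l + 1 = 5 ⇒ l = 2.
Then |L| = √(l(l+1)) ℏ = √6 ℏ.

l = 2, |L| = √6 ℏ ≈ 2.449ℏ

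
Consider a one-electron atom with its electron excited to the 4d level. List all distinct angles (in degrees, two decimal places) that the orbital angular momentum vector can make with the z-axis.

θ ∈ {35.26°, 65.91°, 90.00°, 114.09°, 144.74°}

The 4d level has l = 2.
|L| = ℏ√(l(l+1)) = √6 ℏ.
cos θ = m_l/√6 for each m_l ∈ {-2, -1, 0, 1, 2}.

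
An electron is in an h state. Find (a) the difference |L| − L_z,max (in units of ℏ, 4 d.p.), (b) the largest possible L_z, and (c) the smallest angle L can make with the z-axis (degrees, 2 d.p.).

|L|−L_z,max ≈ 0.4772ℏ; L_z,max = 5ℏ; θ_min ≈ 24.09°

For an h orbital, l = 5.
|L| − L_z,max = (√30 − 5)ℏ ≈ 0.4772ℏ.
L_z,max = lℏ = 5ℏ.
cos θ_min = 5/√30, so θ_min ≈ 24.09°.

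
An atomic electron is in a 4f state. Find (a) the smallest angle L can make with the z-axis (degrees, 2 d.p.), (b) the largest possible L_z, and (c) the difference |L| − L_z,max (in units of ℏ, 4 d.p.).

θ_min ≈ 30.00°; L_z,max = 3ℏ; |L|−L_z,max ≈ 0.4641ℏ

4f means n = 4, l = 3.
cos θ_min = 3/√12, so θ_min ≈ 30.00°.
L_z,max = lℏ = 3ℏ.
|L| − L_z,max = (2√3 − 3)ℏ ≈ 0.4641ℏ.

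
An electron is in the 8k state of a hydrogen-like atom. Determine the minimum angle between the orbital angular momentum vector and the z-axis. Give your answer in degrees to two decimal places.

For 8k, l = 7.
|L|² = l(l+1)ℏ² = 56ℏ², so |L| = 2√14 ℏ.
The smallest angle corresponds to the largest L_z, i.e. m_l = l = 7, giving L_z = 7ℏ.
cos θ_min = 7/√56, so θ_min ≈ 20.70°.

θ_min ≈ 20.70°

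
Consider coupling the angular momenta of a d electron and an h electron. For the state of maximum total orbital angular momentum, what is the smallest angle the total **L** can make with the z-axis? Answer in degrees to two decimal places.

Angular momentum addition gives L = |l₁ − l₂|, …, l₁ + l₂.
So L can be 3, 4, 5, 6, 7.
The maximum is L = 7, with |L_tot| = ℏ√(7·8) = 2√14 ℏ.
The minimum angle with z is arccos(7/√56) ≈ 20.70°.

θ_min ≈ 20.70°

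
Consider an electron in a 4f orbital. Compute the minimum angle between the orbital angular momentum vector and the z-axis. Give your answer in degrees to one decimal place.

θ_min ≈ 30.0°

4f means n = 4, l = 3.
|L| = √(l(l+1)) ℏ = 2√3 ℏ.
The smallest angle corresponds to the largest L_z, i.e. m_l = l = 3, giving L_z = 3ℏ.
cos θ_min = 3/√12, so θ_min ≈ 30.0°.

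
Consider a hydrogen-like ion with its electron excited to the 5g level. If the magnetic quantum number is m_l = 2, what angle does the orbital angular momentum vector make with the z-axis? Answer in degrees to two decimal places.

θ ≈ 63.43°

The 5g level has l = 4.
|L| = √(l(l+1)) ℏ = 2√5 ℏ.
L_z = m_l ℏ = 2ℏ.
cos θ = L_z/|L| = 2/√20, so θ ≈ 63.43°.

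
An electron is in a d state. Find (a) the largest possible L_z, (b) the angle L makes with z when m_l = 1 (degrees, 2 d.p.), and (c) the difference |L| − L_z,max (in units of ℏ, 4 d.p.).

A d state has l = 2.
L_z,max = lℏ = 2ℏ.
For m_l = 1: cos θ = 1/√6, θ ≈ 65.91°.
|L| − L_z,max = (√6 − 2)ℏ ≈ 0.4495ℏ.

L_z,max = 2ℏ; θ(m_l=1) ≈ 65.91°; |L|−L_z,max ≈ 0.4495ℏ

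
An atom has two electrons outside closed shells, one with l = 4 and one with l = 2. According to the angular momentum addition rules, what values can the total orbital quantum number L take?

L runs from |4 − 2| = 2 to 4 + 2 = 6.
So L can be 2, 3, 4, 5, 6.

L = 2, 3, 4, 5, 6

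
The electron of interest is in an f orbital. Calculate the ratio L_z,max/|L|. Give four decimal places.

For an f orbital, l = 3.
|L| = 2√3 ℏ ≈ 3.4641ℏ, while L_z,max = lℏ = 3ℏ.
L_z,max/|L| = 3/√12 = 0.8660.

L_z,max/|L| = 0.8660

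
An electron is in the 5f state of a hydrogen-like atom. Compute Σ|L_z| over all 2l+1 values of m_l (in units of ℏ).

Σ|L_z| = 12 ℏ

For 5f, l = 3.
The allowed m_l values are -3, -2, -1, 0, 1, 2, 3.
Σ|m_l| = l(l+1) = 12.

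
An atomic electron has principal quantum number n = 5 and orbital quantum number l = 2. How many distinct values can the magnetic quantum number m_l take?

5

The number of m_l values is 2l + 1 = 2·2 + 1 = 5.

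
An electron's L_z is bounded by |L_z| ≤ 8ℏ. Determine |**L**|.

|L| = 6√2 ℏ ≈ 8.485ℏ

L_z,max = lℏ, so l = 8.
|L| = √(l(l+1)) ℏ = 6√2 ℏ.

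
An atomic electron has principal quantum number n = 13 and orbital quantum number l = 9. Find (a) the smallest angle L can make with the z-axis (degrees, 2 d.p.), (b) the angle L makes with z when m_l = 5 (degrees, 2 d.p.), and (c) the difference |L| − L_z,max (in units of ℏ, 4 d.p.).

cos θ_min = 9/√90, so θ_min ≈ 18.43°.
For m_l = 5: cos θ = 5/√90, θ ≈ 58.19°.
|L| − L_z,max = (3√10 − 9)ℏ ≈ 0.4868ℏ.

θ_min ≈ 18.43°; θ(m_l=5) ≈ 58.19°; |L|−L_z,max ≈ 0.4868ℏ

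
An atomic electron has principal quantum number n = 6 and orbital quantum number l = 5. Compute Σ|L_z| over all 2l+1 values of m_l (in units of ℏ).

m_l ∈ {-5, -4, -3, -2, -1, 0, 1, 2, 3, 4, 5}.
Σ|m_l| = 2·5(5+1)/2 = 30.

Σ|L_z| = 30 ℏ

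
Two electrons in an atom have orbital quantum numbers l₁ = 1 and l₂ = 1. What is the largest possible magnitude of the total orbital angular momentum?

|L_tot|_max = √6 ℏ ≈ 2.449ℏ

The total orbital quantum number L ranges from |l₁ − l₂| to l₁ + l₂ in integer steps.
Allowed values: L = 0, 1, 2.
The largest magnitude corresponds to L = 2: |L_tot| = ℏ√(2·3) = √6 ℏ.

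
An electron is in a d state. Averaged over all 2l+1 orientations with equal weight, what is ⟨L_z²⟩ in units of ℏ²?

⟨L_z²⟩ = 2 ℏ²

For a d orbital, l = 2.
m_l runs from −2 to 2, i.e. {-2, -1, 0, 1, 2}.
⟨L_z²⟩ = ℏ²·(Σ m_l²)/(2l+1) = ℏ²·10/5 = 2ℏ².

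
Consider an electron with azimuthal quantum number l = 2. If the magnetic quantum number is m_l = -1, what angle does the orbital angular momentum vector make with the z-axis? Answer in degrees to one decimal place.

θ ≈ 114.1°

|L| = ℏ√(l(l+1)) = √6 ℏ.
L_z = m_l ℏ = −1ℏ.
cos θ = L_z/|L| = -1/√6, so θ ≈ 114.1°.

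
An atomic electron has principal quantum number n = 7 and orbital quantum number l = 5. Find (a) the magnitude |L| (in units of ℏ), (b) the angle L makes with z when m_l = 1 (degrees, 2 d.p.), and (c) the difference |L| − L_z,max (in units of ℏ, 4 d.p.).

|L| = √30 ℏ ≈ 5.477ℏ; θ(m_l=1) ≈ 79.48°; |L|−L_z,max ≈ 0.4772ℏ

|L| = ℏ√(5·6) = √30 ℏ ≈ 5.477ℏ.
For m_l = 1: cos θ = 1/√30, θ ≈ 79.48°.
|L| − L_z,max = (√30 − 5)ℏ ≈ 0.4772ℏ.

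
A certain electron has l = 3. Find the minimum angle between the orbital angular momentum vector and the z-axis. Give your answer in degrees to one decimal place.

θ_min ≈ 30.0°

|L| = ℏ√(l(l+1)) = 2√3 ℏ.
The smallest angle corresponds to the largest L_z, i.e. m_l = l = 3, giving L_z = 3ℏ.
cos θ_min = 3/√12, so θ_min ≈ 30.0°.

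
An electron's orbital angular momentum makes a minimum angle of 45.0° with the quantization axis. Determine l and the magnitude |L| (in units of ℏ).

cos θ_min = l/√(l(l+1)) = √(l/(l+1)), so l/(l+1) = cos²(45.0°) = 0.5000.
l = cos²θ/sin²θ ≈ 1.
Then |L| = ℏ√(1·2) = √2 ℏ.

l = 1, |L| = √2 ℏ ≈ 1.414ℏ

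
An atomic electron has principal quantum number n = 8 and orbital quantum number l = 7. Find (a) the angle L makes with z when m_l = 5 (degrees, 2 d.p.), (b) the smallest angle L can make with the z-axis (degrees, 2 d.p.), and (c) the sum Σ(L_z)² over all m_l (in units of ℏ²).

For m_l = 5: cos θ = 5/√56, θ ≈ 48.08°.
cos θ_min = 7/√56, so θ_min ≈ 20.70°.
Σ m_l² = 280, so Σ(L_z)² = 280 ℏ².

θ(m_l=5) ≈ 48.08°; θ_min ≈ 20.70°; Σ(L_z)² = 280 ℏ²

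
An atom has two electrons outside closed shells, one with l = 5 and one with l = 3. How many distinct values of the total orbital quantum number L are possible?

7

The total orbital quantum number L ranges from |l₁ − l₂| to l₁ + l₂ in integer steps.
So L can be 2, 3, 4, 5, 6, 7, 8.
That is 7 values.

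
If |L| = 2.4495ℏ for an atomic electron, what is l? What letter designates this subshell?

l = 2 (d orbital)

(|L|/ℏ)² = l(l+1) = 6.
l² + l − 6 = 0 ⇒ l = 2.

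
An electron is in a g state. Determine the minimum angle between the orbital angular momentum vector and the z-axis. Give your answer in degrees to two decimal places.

θ_min ≈ 26.57°

The letter g corresponds to l = 4.
|L|² = l(l+1)ℏ² = 20ℏ², so |L| = 2√5 ℏ.
The smallest angle corresponds to the largest L_z, i.e. m_l = l = 4, giving L_z = 4ℏ.
cos θ_min = 4/√20, so θ_min ≈ 26.57°.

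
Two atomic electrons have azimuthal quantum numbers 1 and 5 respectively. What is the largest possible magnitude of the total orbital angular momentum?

Angular momentum addition gives L = |l₁ − l₂|, …, l₁ + l₂.
So L can be 4, 5, 6.
The largest magnitude corresponds to L = 6: |L_tot| = ℏ√(6·7) = √42 ℏ.

|L_tot|_max = √42 ℏ ≈ 6.481ℏ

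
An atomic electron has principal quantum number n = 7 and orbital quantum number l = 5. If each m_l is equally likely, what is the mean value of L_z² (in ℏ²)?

⟨L_z²⟩ = 10 ℏ²

The allowed m_l values are -5, -4, -3, -2, -1, 0, 1, 2, 3, 4, 5.
Average of L_z² over 11 states: 110/11 ℏ² = 10 ℏ².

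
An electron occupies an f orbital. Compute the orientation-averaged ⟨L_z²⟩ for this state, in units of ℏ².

For an f orbital, l = 3.
m_l runs from −3 to 3, i.e. {-3, -2, -1, 0, 1, 2, 3}.
Average of L_z² over 7 states: 28/7 ℏ² = 4 ℏ².

⟨L_z²⟩ = 4 ℏ²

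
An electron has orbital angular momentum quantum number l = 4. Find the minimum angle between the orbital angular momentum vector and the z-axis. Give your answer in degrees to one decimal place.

|L| = ℏ√(l(l+1)) = 2√5 ℏ.
The smallest angle corresponds to the largest L_z, i.e. m_l = l = 4, giving L_z = 4ℏ.
cos θ_min = 4/√20, so θ_min ≈ 26.6°.

θ_min ≈ 26.6°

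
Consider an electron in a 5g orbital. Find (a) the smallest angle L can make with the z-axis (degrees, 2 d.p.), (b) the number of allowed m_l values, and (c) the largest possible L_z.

θ_min ≈ 26.57°; 9 values; L_z,max = 4ℏ

The 5g subshell has l = 4.
cos θ_min = 4/√20, so θ_min ≈ 26.57°.
There are 2l+1 = 9 values of m_l.
L_z,max = lℏ = 4ℏ.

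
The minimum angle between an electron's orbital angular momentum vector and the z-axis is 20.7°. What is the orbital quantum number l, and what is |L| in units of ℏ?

At minimum angle, m_l = l, so cos θ = l/√(l(l+1)); cos²θ = l/(l+1) = 0.8751.
Thus l = 0.8751/(1 − 0.8751) ≈ 7.
Then |L| = ℏ√(7·8) = 2√14 ℏ.

l = 7, |L| = 2√14 ℏ ≈ 7.483ℏ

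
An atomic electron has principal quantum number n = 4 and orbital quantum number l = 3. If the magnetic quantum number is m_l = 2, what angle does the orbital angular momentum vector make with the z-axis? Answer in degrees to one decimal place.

|L| = ℏ√(l(l+1)) = 2√3 ℏ.
L_z = m_l ℏ = 2ℏ.
cos θ = L_z/|L| = 2/√12, so θ ≈ 54.7°.

θ ≈ 54.7°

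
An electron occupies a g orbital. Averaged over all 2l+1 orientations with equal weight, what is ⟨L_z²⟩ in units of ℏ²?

⟨L_z²⟩ = 6.667 ℏ²

A g state has l = 4.
m_l runs from −4 to 4, i.e. {-4, -3, -2, -1, 0, 1, 2, 3, 4}.
⟨L_z²⟩ = ℏ²·l(l+1)/3 = 6.667ℏ².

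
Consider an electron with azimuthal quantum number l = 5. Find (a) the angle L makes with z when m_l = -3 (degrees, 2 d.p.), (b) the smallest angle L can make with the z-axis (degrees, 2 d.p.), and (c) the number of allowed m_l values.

θ(m_l=-3) ≈ 123.21°; θ_min ≈ 24.09°; 11 values

For m_l = -3: cos θ = -3/√30, θ ≈ 123.21°.
cos θ_min = 5/√30, so θ_min ≈ 24.09°.
There are 2l+1 = 11 values of m_l.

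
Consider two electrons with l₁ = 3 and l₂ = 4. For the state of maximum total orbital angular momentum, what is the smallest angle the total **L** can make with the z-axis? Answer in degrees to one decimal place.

θ_min ≈ 20.7°

The total orbital quantum number L ranges from |l₁ − l₂| to l₁ + l₂ in integer steps.
So L can be 1, 2, 3, 4, 5, 6, 7.
The maximum is L = 7, with |L_tot| = ℏ√(7·8) = 2√14 ℏ.
The minimum angle with z is arccos(7/√56) ≈ 20.7°.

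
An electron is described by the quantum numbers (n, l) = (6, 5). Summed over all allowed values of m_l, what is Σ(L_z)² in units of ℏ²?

Σ(L_z)² = 110 ℏ²

m_l ∈ {-5, -4, -3, -2, -1, 0, 1, 2, 3, 4, 5}.
Summing m² from −5 to 5: Σ m_l² = 110.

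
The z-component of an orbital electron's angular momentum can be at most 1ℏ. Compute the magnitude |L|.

|L| = √2 ℏ ≈ 1.414ℏ

The maximum L_z equals lℏ, giving l = 1.
|L| = √(l(l+1)) ℏ = √2 ℏ.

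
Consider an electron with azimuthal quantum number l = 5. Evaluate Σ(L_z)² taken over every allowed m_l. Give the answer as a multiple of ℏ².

m_l runs from −5 to 5, i.e. {-5, -4, -3, -2, -1, 0, 1, 2, 3, 4, 5}.
Σ m_l² = l(l+1)(2l+1)/3 = 5·6·11/3 = 110.

Σ(L_z)² = 110 ℏ²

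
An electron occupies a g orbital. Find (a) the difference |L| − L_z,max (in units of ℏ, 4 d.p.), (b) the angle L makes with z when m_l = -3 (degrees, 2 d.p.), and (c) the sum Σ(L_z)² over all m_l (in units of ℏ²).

G corresponds to l = 4.
|L| − L_z,max = (2√5 − 4)ℏ ≈ 0.4721ℏ.
For m_l = -3: cos θ = -3/√20, θ ≈ 132.13°.
Σ m_l² = 60, so Σ(L_z)² = 60 ℏ².

|L|−L_z,max ≈ 0.4721ℏ; θ(m_l=-3) ≈ 132.13°; Σ(L_z)² = 60 ℏ²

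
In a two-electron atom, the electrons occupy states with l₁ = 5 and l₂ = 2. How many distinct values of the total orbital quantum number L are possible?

5

Angular momentum addition gives L = |l₁ − l₂|, …, l₁ + l₂.
L ∈ {3, 4, 5, 6, 7}.
That is 5 values.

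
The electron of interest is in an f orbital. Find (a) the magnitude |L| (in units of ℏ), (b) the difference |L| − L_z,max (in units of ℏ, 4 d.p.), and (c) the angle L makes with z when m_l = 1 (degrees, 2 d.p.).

The letter f corresponds to l = 3.
|L| = ℏ√(3·4) = 2√3 ℏ ≈ 3.464ℏ.
|L| − L_z,max = (2√3 − 3)ℏ ≈ 0.4641ℏ.
For m_l = 1: cos θ = 1/√12, θ ≈ 73.22°.

|L| = 2√3 ℏ ≈ 3.464ℏ; |L|−L_z,max ≈ 0.4641ℏ; θ(m_l=1) ≈ 73.22°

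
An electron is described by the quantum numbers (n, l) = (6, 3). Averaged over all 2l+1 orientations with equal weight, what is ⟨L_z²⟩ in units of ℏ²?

⟨L_z²⟩ = 4 ℏ²

m_l ∈ {-3, -2, -1, 0, 1, 2, 3}.
⟨L_z²⟩ = ℏ²·(Σ m_l²)/(2l+1) = ℏ²·28/7 = 4ℏ².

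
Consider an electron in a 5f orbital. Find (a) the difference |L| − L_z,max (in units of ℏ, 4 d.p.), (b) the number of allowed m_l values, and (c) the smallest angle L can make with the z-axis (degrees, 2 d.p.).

For 5f, l = 3.
|L| − L_z,max = (2√3 − 3)ℏ ≈ 0.4641ℏ.
There are 2l+1 = 7 values of m_l.
cos θ_min = 3/√12, so θ_min ≈ 30.00°.

|L|−L_z,max ≈ 0.4641ℏ; 7 values; θ_min ≈ 30.00°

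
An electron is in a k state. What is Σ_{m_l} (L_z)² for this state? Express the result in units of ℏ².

A k state has l = 7.
The allowed m_l values are -7, -6, -5, -4, -3, -2, -1, 0, 1, 2, 3, 4, 5, 6, 7.
Σ m_l² = l(l+1)(2l+1)/3 = 7·8·15/3 = 280.

Σ(L_z)² = 280 ℏ²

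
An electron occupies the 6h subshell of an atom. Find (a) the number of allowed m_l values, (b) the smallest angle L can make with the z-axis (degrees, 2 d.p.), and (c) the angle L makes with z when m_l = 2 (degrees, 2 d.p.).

The 6h subshell has l = 5.
There are 2l+1 = 11 values of m_l.
cos θ_min = 5/√30, so θ_min ≈ 24.09°.
For m_l = 2: cos θ = 2/√30, θ ≈ 68.58°.

11 values; θ_min ≈ 24.09°; θ(m_l=2) ≈ 68.58°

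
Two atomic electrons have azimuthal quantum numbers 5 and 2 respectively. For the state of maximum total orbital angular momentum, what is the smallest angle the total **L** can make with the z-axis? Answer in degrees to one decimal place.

L runs from |5 − 2| = 3 to 5 + 2 = 7.
So L can be 3, 4, 5, 6, 7.
The maximum is L = 7, with |L_tot| = ℏ√(7·8) = 2√14 ℏ.
The minimum angle with z is arccos(7/√56) ≈ 20.7°.

θ_min ≈ 20.7°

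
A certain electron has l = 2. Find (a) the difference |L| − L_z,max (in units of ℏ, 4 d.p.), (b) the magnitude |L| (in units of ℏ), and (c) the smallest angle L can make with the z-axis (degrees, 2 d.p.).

|L|−L_z,max ≈ 0.4495ℏ; |L| = √6 ℏ ≈ 2.449ℏ; θ_min ≈ 35.26°

|L| − L_z,max = (√6 − 2)ℏ ≈ 0.4495ℏ.
|L| = ℏ√(2·3) = √6 ℏ ≈ 2.449ℏ.
cos θ_min = 2/√6, so θ_min ≈ 35.26°.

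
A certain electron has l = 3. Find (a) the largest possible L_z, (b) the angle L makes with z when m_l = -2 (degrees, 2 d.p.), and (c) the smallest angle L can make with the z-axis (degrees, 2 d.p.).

L_z,max = 3ℏ; θ(m_l=-2) ≈ 125.26°; θ_min ≈ 30.00°

L_z,max = lℏ = 3ℏ.
For m_l = -2: cos θ = -2/√12, θ ≈ 125.26°.
cos θ_min = 3/√12, so θ_min ≈ 30.00°.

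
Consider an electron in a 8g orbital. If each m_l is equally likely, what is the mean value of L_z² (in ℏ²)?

For 8g, l = 4.
m_l runs from −4 to 4, i.e. {-4, -3, -2, -1, 0, 1, 2, 3, 4}.
⟨L_z²⟩ = ℏ²·(Σ m_l²)/(2l+1) = ℏ²·60/9 = 6.667ℏ².

⟨L_z²⟩ = 6.667 ℏ²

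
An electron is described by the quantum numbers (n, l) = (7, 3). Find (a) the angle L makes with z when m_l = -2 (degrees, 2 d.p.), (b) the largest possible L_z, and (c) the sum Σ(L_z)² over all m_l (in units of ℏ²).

For m_l = -2: cos θ = -2/√12, θ ≈ 125.26°.
L_z,max = lℏ = 3ℏ.
Σ m_l² = 28, so Σ(L_z)² = 28 ℏ².

θ(m_l=-2) ≈ 125.26°; L_z,max = 3ℏ; Σ(L_z)² = 28 ℏ²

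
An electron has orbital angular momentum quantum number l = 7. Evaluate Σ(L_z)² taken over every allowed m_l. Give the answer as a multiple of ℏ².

m_l ∈ {-7, -6, -5, -4, -3, -2, -1, 0, 1, 2, 3, 4, 5, 6, 7}.
Σ m_l² = l(l+1)(2l+1)/3 = 7·8·15/3 = 280.

Σ(L_z)² = 280 ℏ²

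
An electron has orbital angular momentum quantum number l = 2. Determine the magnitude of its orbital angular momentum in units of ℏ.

|L| = ℏ√(l(l+1)) = ℏ√(2·3) = √6 ℏ

|L| = √6 ℏ ≈ 2.449ℏ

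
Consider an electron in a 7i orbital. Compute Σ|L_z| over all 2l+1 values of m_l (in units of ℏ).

Σ|L_z| = 42 ℏ

For 7i, l = 6.
m_l runs from −6 to 6, i.e. {-6, -5, -4, -3, -2, -1, 0, 1, 2, 3, 4, 5, 6}.
Σ|m_l| = l(l+1) = 42.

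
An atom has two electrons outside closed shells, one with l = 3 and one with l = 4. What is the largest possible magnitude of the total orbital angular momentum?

|L_tot|_max = 2√14 ℏ ≈ 7.483ℏ

By the triangle rule, |l₁ − l₂| ≤ L ≤ l₁ + l₂.
L ∈ {1, 2, 3, 4, 5, 6, 7}.
The largest magnitude corresponds to L = 7: |L_tot| = ℏ√(7·8) = 2√14 ℏ.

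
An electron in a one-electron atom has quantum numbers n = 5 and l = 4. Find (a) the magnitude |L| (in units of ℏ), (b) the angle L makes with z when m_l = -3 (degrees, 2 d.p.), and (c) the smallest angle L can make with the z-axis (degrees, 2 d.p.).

|L| = ℏ√(4·5) = 2√5 ℏ ≈ 4.472ℏ.
For m_l = -3: cos θ = -3/√20, θ ≈ 132.13°.
cos θ_min = 4/√20, so θ_min ≈ 26.57°.

|L| = 2√5 ℏ ≈ 4.472ℏ; θ(m_l=-3) ≈ 132.13°; θ_min ≈ 26.57°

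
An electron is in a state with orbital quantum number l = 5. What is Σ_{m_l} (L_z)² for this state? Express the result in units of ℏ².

m_l ∈ {-5, -4, -3, -2, -1, 0, 1, 2, 3, 4, 5}.
Σ m_l² = 2·(1 + 4 + 9 + 16 + 25) = 110.

Σ(L_z)² = 110 ℏ²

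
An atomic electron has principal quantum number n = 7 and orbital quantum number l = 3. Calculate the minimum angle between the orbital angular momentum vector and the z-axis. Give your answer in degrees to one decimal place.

θ_min ≈ 30.0°

|L| = ℏ√(l(l+1)) = 2√3 ℏ.
The smallest angle corresponds to the largest L_z, i.e. m_l = l = 3, giving L_z = 3ℏ.
cos θ_min = 3/√12, so θ_min ≈ 30.0°.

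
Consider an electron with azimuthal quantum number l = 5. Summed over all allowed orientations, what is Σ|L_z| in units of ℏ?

m_l ∈ {-5, -4, -3, -2, -1, 0, 1, 2, 3, 4, 5}.
Σ|m_l| = l(l+1) = 30.

Σ|L_z| = 30 ℏ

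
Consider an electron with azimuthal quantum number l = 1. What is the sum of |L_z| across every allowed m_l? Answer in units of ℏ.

The allowed m_l values are -1, 0, 1.
Σ|m_l| = 2·1(1+1)/2 = 2.

Σ|L_z| = 2 ℏ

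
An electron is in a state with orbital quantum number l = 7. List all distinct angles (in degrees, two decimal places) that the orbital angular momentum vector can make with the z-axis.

θ ∈ {20.70°, 36.70°, 48.08°, 57.69°, 66.37°, 74.50°, 82.32°, 90.00°, 97.68°, 105.50°, 113.63°, 122.31°, 131.92°, 143.30°, 159.30°}

|L| = ℏ√(l(l+1)) = 2√14 ℏ.
cos θ = m_l/√56 for each m_l ∈ {-7, -6, -5, -4, -3, -2, -1, 0, 1, 2, 3, 4, 5, 6, 7}.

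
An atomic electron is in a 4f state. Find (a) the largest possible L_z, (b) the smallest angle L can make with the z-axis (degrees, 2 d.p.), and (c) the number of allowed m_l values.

L_z,max = 3ℏ; θ_min ≈ 30.00°; 7 values

For 4f, l = 3.
L_z,max = lℏ = 3ℏ.
cos θ_min = 3/√12, so θ_min ≈ 30.00°.
There are 2l+1 = 7 values of m_l.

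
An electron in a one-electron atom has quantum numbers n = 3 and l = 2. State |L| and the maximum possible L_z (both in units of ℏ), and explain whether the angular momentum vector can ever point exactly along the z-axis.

|L| = √6 ℏ ≈ 2.4495ℏ, while L_z,max = lℏ = 2ℏ.
Since |L| > L_z,max, the vector can never point exactly along z; the closest it comes is θ_min = arccos(2/√6) ≈ 35.3°.

No: L_z,max = 2ℏ < |L| = √6 ℏ ≈ 2.449ℏ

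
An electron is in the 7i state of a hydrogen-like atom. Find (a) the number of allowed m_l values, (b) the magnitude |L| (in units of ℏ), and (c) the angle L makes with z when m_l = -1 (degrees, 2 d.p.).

13 values; |L| = √42 ℏ ≈ 6.481ℏ; θ(m_l=-1) ≈ 98.88°

7i means n = 7, l = 6.
There are 2l+1 = 13 values of m_l.
|L| = ℏ√(6·7) = √42 ℏ ≈ 6.481ℏ.
For m_l = -1: cos θ = -1/√42, θ ≈ 98.88°.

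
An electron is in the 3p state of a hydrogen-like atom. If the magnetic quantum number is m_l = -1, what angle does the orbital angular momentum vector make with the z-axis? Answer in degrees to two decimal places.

θ ≈ 135.00°

3p means n = 3, l = 1.
|L|² = l(l+1)ℏ² = 2ℏ², so |L| = √2 ℏ.
L_z = m_l ℏ = −1ℏ.
cos θ = L_z/|L| = -1/√2, so θ ≈ 135.00°.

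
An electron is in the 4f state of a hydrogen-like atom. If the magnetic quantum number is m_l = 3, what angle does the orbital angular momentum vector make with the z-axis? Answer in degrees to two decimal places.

θ ≈ 30.00°

For 4f, l = 3.
|L| = √(l(l+1)) ℏ = 2√3 ℏ.
L_z = m_l ℏ = 3ℏ.
cos θ = L_z/|L| = 3/√12, so θ ≈ 30.00°.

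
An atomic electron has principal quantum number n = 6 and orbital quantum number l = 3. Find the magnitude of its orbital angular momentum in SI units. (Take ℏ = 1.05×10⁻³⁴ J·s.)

|L| = ℏ√(l(l+1)) = ℏ√(3·4) = 2√3 ℏ
Numerically, |L| = 3.464 × (1.05×10⁻³⁴ J·s) = 3.64×10⁻³⁴ J·s.

|L| = 3.64×10⁻³⁴ J·s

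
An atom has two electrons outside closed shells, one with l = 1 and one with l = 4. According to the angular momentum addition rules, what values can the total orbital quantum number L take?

L = 3, 4, 5

By the triangle rule, |l₁ − l₂| ≤ L ≤ l₁ + l₂.
L ∈ {3, 4, 5}.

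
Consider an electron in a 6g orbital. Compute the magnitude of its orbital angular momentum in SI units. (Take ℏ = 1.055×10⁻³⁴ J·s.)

For 6g, l = 4.
|L| = ℏ√(l(l+1)) = ℏ√(4·5) = 2√5 ℏ
Numerically, |L| = 4.472 × (1.055×10⁻³⁴ J·s) = 4.718×10⁻³⁴ J·s.

|L| = 4.718×10⁻³⁴ J·s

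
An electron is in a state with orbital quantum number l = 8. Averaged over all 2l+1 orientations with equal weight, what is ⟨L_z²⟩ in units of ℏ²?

The allowed m_l values are -8, -7, -6, -5, -4, -3, -2, -1, 0, 1, 2, 3, 4, 5, 6, 7, 8.
Average of L_z² over 17 states: 408/17 ℏ² = 24 ℏ².

⟨L_z²⟩ = 24 ℏ²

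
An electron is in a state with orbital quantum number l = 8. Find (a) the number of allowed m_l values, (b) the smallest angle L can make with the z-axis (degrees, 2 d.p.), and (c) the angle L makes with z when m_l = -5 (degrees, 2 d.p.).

There are 2l+1 = 17 values of m_l.
cos θ_min = 8/√72, so θ_min ≈ 19.47°.
For m_l = -5: cos θ = -5/√72, θ ≈ 126.10°.

17 values; θ_min ≈ 19.47°; θ(m_l=-5) ≈ 126.10°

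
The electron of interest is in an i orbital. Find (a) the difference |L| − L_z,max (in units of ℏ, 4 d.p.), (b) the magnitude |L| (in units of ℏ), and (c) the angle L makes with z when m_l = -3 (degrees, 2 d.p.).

|L|−L_z,max ≈ 0.4807ℏ; |L| = √42 ℏ ≈ 6.481ℏ; θ(m_l=-3) ≈ 117.58°

For an i orbital, l = 6.
|L| − L_z,max = (√42 − 6)ℏ ≈ 0.4807ℏ.
|L| = ℏ√(6·7) = √42 ℏ ≈ 6.481ℏ.
For m_l = -3: cos θ = -3/√42, θ ≈ 117.58°.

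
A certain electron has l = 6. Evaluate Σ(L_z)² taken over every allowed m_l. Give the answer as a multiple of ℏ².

Σ(L_z)² = 182 ℏ²

m_l ∈ {-6, -5, -4, -3, -2, -1, 0, 1, 2, 3, 4, 5, 6}.
Summing m² from −6 to 6: Σ m_l² = 182.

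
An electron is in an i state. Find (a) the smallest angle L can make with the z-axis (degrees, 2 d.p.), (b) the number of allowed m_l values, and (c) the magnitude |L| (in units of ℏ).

θ_min ≈ 22.21°; 13 values; |L| = √42 ℏ ≈ 6.481ℏ

An i state has l = 6.
cos θ_min = 6/√42, so θ_min ≈ 22.21°.
There are 2l+1 = 13 values of m_l.
|L| = ℏ√(6·7) = √42 ℏ ≈ 6.481ℏ.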